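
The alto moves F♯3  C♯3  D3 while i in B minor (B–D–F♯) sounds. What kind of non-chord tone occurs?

C♯3 is an appoggiatura.

The harmony at that moment is B minor triad (B, D, F♯); C♯3 is not a chord tone.
It is approached by leap down from F♯3 and left by step up to D3.
Leap in, step out — an appoggiatura.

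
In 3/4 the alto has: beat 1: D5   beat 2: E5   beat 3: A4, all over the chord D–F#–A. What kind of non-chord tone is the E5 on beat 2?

Escape tone.

The harmony at that moment is D major triad (D, F#, A); E5 is not a chord tone.
It is approached by step up from D5 and left by leap down to A4.
Step in, leap out, on a weak beat — an escape tone.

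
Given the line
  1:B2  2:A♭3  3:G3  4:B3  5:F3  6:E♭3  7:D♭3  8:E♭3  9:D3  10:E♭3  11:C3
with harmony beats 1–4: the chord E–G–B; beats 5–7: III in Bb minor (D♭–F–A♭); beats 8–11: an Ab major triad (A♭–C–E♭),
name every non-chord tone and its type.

A♭3 (beat 2) — appoggiatura; E♭3 (beat 6) — passing tone; D3 (beat 9) — neighbor tone.

The harmony at that moment is E minor triad (E, G, B); A♭3 is not a chord tone.
It is approached by leap up from B2 and left by step down to G3.
Leap in, step out — an appoggiatura.
The harmony at that moment is D♭ major triad (D♭, F, A♭); E♭3 is not a chord tone.
It is approached by step down from F3 and left by step down to D♭3.
Step in, step out in the same direction — a passing tone.
The harmony at that moment is A♭ major triad (A♭, C, E♭); D3 is not a chord tone.
It is approached by step down from E♭3 and left by step up to E♭3.
Step away and step back to the same note — a neighbor tone (lower neighbor).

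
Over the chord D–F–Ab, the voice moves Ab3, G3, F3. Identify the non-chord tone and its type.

The harmony at that moment is D diminished triad (D, F, Ab); G3 is not a chord tone.
It is approached by step down from Ab3 and left by step down to F3.
Step in, step out in the same direction — a passing tone.

G3 is a passing tone.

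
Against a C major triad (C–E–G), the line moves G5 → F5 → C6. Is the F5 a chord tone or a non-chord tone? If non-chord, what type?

Non-chord tone — an escape tone.

The harmony at that moment is C major triad (C, E, G); F5 is not a chord tone.
It is approached by step down from G5 and left by leap up to C6.
Step in, leap out — an escape tone.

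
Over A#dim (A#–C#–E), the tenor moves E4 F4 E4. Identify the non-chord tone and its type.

F4 is a neighbor tone.

The harmony at that moment is A# diminished triad (A#, C#, E); F4 is not a chord tone.
It is approached by step up from E4 and left by step down to E4.
Step away and step back to the same note — a neighbor tone (upper neighbor).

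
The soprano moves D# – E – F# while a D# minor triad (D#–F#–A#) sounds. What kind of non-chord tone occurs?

E is a passing tone.

The harmony at that moment is D# minor triad (D#, F#, A#); E is not a chord tone.
It is approached by step up from D# and left by step up to F#.
Step in, step out in the same direction — a passing tone.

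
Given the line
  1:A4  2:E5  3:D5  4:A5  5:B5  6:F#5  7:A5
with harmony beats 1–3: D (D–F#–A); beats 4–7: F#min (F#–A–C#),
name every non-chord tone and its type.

E5 (beat 2) — appoggiatura; B5 (beat 5) — escape tone.

The harmony at that moment is D major triad (D, F#, A); E5 is not a chord tone.
It is approached by leap up from A4 and left by step down to D5.
Leap in, step out — an appoggiatura.
The harmony at that moment is F# minor triad (F#, A, C#); B5 is not a chord tone.
It is approached by step up from A5 and left by leap down to F#5.
Step in, leap out — an escape tone.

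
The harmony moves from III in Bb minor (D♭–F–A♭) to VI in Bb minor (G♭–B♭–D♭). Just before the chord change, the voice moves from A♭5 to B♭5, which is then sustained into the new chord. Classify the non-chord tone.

B♭5 is an anticipation.

The harmony at that moment is D♭ major triad (D♭, F, A♭); B♭5 is not a chord tone.
It is approached by step up from A♭5 and then sustained as the same pitch into the next harmony.
Arriving early and becoming a chord tone when the harmony changes — an anticipation.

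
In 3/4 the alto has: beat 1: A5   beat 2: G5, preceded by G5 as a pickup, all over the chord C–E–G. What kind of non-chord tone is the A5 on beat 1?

The harmony at that moment is C major triad (C, E, G); A5 is not a chord tone.
It is approached by step up from G5 and left by step down to G5.
Step away and step back to the same note — a neighbor tone (upper neighbor).

Upper neighbor tone.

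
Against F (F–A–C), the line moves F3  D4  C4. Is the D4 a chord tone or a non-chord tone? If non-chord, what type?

Non-chord tone — an appoggiatura.

The harmony at that moment is F major triad (F, A, C); D4 is not a chord tone.
It is approached by leap up from F3 and left by step down to C4.
Leap in, step out — an appoggiatura.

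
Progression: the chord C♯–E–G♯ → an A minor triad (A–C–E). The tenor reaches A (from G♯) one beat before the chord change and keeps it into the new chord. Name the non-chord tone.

A is an anticipation.

The harmony at that moment is C♯ minor triad (C♯, E, G♯); A is not a chord tone.
It is approached by step up from G♯ and then sustained as the same pitch into the next harmony.
Arriving early and becoming a chord tone when the harmony changes — an anticipation.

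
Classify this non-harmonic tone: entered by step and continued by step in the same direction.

Approach: by step. Departure: by step, continuing in the same direction.
Stepwise on both sides with no change of direction means the note fills in the space between two different chord tones — a passing tone. (Had it turned back to its starting note it would be a neighbor tone instead.)

Passing tone.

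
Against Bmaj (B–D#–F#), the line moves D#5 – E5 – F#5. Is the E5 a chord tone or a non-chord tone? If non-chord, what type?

The harmony at that moment is B major triad (B, D#, F#); E5 is not a chord tone.
It is approached by step up from D#5 and left by step up to F#5.
Step in, step out in the same direction — a passing tone.

Non-chord tone — a passing tone.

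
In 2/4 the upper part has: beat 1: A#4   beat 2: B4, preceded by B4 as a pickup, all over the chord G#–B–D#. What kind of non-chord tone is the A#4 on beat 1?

The harmony at that moment is G# minor triad (G#, B, D#); A#4 is not a chord tone.
It is approached by step down from B4 and left by step up to B4.
Step away and step back to the same note — a neighbor tone (lower neighbor).

Lower neighbor tone.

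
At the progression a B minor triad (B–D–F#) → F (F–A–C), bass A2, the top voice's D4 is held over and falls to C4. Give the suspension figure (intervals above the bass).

4–3 suspension.

At the second chord the bass is A2. The suspended D4 lies a fourth above the bass; after resolving down by step to C4, the interval above the bass becomes a third.
Suspension figures are named by those two intervals: 4–3.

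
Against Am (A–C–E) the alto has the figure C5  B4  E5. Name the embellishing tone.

The harmony at that moment is A minor triad (A, C, E); B4 is not a chord tone.
It is approached by step down from C5 and left by leap up to E5.
Step in, leap out — an escape tone.

B4 is an escape tone.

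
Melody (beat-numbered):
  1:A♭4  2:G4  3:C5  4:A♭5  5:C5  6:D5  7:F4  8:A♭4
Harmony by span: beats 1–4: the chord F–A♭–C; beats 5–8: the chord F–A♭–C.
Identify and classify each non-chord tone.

G4 (beat 2) — escape tone; D5 (beat 6) — escape tone.

The harmony at that moment is F minor triad (F, A♭, C); G4 is not a chord tone.
It is approached by step down from A♭4 and left by leap up to C5.
Step in, leap out — an escape tone.
The harmony at that moment is F minor triad (F, A♭, C); D5 is not a chord tone.
It is approached by step up from C5 and left by leap down to F4.
Step in, leap out — an escape tone.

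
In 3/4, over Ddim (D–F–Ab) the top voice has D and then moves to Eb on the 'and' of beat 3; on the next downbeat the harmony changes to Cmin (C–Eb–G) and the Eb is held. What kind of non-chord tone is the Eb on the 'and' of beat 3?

Anticipation.

The harmony at that moment is D diminished triad (D, F, Ab); Eb is not a chord tone.
It is approached by step up from D and then sustained as the same pitch into the next harmony.
Arriving early and becoming a chord tone when the harmony changes — an anticipation.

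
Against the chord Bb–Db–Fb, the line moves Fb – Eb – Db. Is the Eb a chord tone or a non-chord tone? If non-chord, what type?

Non-chord tone — a passing tone.

The harmony at that moment is Bb diminished triad (Bb, Db, Fb); Eb is not a chord tone.
It is approached by step down from Fb and left by step down to Db.
Step in, step out in the same direction — a passing tone.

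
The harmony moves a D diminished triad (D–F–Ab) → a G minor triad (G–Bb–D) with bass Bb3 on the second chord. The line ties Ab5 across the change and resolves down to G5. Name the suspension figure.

7–6 suspension.

At the second chord the bass is Bb3. The suspended Ab5 lies a seventh above the bass; after resolving down by step to G5, the interval above the bass becomes a sixth.
Suspension figures are named by those two intervals: 7–6.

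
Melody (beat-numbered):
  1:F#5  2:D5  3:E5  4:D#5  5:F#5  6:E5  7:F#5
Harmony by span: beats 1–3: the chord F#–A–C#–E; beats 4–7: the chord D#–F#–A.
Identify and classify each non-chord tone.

The harmony at that moment is F# minor seventh chord (F#, A, C#, E); D5 is not a chord tone.
It is approached by leap down from F#5 and left by step up to E5.
Leap in, step out — an appoggiatura.
The harmony at that moment is D# diminished triad (D#, F#, A); E5 is not a chord tone.
It is approached by step down from F#5 and left by step up to F#5.
Step away and step back to the same note — a neighbor tone (lower neighbor).

D5 (beat 2) — appoggiatura; E5 (beat 6) — neighbor tone.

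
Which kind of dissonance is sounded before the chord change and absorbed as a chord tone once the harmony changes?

Approach: ahead of the chord change (typically by step), so it is dissonant against the current harmony. Departure: none — the same pitch is restated or held and is a chord tone of the new harmony.
Dissonant first, consonant once the harmony catches up: the note simply arrives early — an anticipation. (The reverse timing, consonant first and dissonant after the change, would be a suspension or retardation.)

Anticipation.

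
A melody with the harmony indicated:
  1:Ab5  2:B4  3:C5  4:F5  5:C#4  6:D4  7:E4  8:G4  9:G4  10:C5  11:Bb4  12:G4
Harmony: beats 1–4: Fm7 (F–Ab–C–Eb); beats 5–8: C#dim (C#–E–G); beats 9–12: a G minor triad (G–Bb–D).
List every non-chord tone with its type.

B4 (beat 2) — appoggiatura; D4 (beat 6) — passing tone; C5 (beat 10) — appoggiatura.

The harmony at that moment is F minor seventh chord (F, Ab, C, Eb); B4 is not a chord tone.
It is approached by leap down from Ab5 and left by step up to C5.
Leap in, step out — an appoggiatura.
The harmony at that moment is C# diminished triad (C#, E, G); D4 is not a chord tone.
It is approached by step up from C#4 and left by step up to E4.
Step in, step out in the same direction — a passing tone.
The harmony at that moment is G minor triad (G, Bb, D); C5 is not a chord tone.
It is approached by leap up from G4 and left by step down to Bb4.
Leap in, step out — an appoggiatura.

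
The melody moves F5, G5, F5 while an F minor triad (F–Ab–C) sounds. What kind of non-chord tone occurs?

G5 is a neighbor tone.

The harmony at that moment is F minor triad (F, Ab, C); G5 is not a chord tone.
It is approached by step up from F5 and left by step down to F5.
Step away and step back to the same note — a neighbor tone (upper neighbor).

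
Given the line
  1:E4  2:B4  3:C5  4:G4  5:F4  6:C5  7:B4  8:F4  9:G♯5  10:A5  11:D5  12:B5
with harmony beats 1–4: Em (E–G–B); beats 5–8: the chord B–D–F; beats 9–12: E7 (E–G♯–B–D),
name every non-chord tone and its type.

C5 (beat 3) — escape tone; C5 (beat 6) — appoggiatura; A5 (beat 10) — escape tone.

The harmony at that moment is E minor triad (E, G, B); C5 is not a chord tone.
It is approached by step up from B4 and left by leap down to G4.
Step in, leap out — an escape tone.
The harmony at that moment is B diminished triad (B, D, F); C5 is not a chord tone.
It is approached by leap up from F4 and left by step down to B4.
Leap in, step out — an appoggiatura.
The harmony at that moment is E dominant seventh chord (E, G♯, B, D); A5 is not a chord tone.
It is approached by step up from G♯5 and left by leap down to D5.
Step in, leap out — an escape tone.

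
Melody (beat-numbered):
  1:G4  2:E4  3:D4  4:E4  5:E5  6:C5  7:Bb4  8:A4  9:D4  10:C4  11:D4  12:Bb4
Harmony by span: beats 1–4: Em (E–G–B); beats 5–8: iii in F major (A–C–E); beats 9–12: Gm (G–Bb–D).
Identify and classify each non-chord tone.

D4 (beat 3) — neighbor tone; Bb4 (beat 7) — passing tone; C4 (beat 10) — neighbor tone.

The harmony at that moment is E minor triad (E, G, B); D4 is not a chord tone.
It is approached by step down from E4 and left by step up to E4.
Step away and step back to the same note — a neighbor tone (lower neighbor).
The harmony at that moment is A minor triad (A, C, E); Bb4 is not a chord tone.
It is approached by step down from C5 and left by step down to A4.
Step in, step out in the same direction — a passing tone.
The harmony at that moment is G minor triad (G, Bb, D); C4 is not a chord tone.
It is approached by step down from D4 and left by step up to D4.
Step away and step back to the same note — a neighbor tone (lower neighbor).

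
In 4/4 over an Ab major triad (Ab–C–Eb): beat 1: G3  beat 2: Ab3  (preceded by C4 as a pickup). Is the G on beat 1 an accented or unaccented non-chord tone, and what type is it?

The harmony at that moment is Ab major triad (Ab, C, Eb); G3 is not a chord tone.
It is approached by leap down from C4 and left by step up to Ab3.
Leap in, step out — an appoggiatura.
It falls on the downbeat, so it is accented.

Accented appoggiatura.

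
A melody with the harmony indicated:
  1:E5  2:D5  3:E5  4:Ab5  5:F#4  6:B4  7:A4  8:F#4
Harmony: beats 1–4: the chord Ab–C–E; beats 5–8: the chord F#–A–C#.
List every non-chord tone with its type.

D5 (beat 2) — neighbor tone; B4 (beat 6) — appoggiatura.

The harmony at that moment is Ab augmented triad (Ab, C, E); D5 is not a chord tone.
It is approached by step down from E5 and left by step up to E5.
Step away and step back to the same note — a neighbor tone (lower neighbor).
The harmony at that moment is F# minor triad (F#, A, C#); B4 is not a chord tone.
It is approached by leap up from F#4 and left by step down to A4.
Leap in, step out — an appoggiatura.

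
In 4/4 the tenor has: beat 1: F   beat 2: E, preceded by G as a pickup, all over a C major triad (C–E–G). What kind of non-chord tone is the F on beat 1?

The harmony at that moment is C major triad (C, E, G); F is not a chord tone.
It is approached by step down from G and left by step down to E.
Step in, step out in the same direction — a passing tone.

Passing tone.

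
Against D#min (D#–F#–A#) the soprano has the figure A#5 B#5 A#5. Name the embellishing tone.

B#5 is a neighbor tone.

The harmony at that moment is D# minor triad (D#, F#, A#); B#5 is not a chord tone.
It is approached by step up from A#5 and left by step down to A#5.
Step away and step back to the same note — a neighbor tone (upper neighbor).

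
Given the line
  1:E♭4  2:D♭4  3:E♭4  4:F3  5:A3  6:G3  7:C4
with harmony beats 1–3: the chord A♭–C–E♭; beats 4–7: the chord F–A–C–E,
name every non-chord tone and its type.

D♭4 (beat 2) — neighbor tone; G3 (beat 6) — escape tone.

The harmony at that moment is A♭ major triad (A♭, C, E♭); D♭4 is not a chord tone.
It is approached by step down from E♭4 and left by step up to E♭4.
Step away and step back to the same note — a neighbor tone (lower neighbor).
The harmony at that moment is F major seventh chord (F, A, C, E); G3 is not a chord tone.
It is approached by step down from A3 and left by leap up to C4.
Step in, leap out — an escape tone.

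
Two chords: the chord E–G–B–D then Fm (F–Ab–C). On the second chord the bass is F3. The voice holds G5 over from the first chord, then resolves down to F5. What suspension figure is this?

9–8 suspension.

At the second chord the bass is F3. The suspended G5 lies a ninth above the bass; after resolving down by step to F5, the interval above the bass becomes an octave.
Suspension figures are named by those two intervals: 9–8.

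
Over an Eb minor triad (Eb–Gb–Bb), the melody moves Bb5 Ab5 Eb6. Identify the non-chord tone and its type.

The harmony at that moment is Eb minor triad (Eb, Gb, Bb); Ab5 is not a chord tone.
It is approached by step down from Bb5 and left by leap up to Eb6.
Step in, leap out — an escape tone.

Ab5 is an escape tone.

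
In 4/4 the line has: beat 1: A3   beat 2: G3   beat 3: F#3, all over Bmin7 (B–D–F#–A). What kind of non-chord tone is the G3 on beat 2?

The harmony at that moment is B minor seventh chord (B, D, F#, A); G3 is not a chord tone.
It is approached by step down from A3 and left by step down to F#3.
Step in, step out in the same direction — a passing tone.

Passing tone.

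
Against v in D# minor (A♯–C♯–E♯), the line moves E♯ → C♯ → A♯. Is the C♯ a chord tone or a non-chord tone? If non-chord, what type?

Chord tone (the third of A# minor triad).

A# minor triad contains A♯, C♯, E♯; C♯ is the third, so it is a chord tone.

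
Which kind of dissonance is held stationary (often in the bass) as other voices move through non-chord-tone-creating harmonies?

Approach: none. Departure: none — a single pitch is sustained while the chords change around it, passing through harmonies that do not contain it.
No melodic motion at all; the dissonance is created entirely by the moving harmonies against the stationary note — a pedal tone (pedal point).

Pedal tone.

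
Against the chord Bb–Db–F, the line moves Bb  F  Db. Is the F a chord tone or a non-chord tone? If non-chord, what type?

Chord tone (the fifth of Bb minor triad).

Bb minor triad contains Bb, Db, F; F is the fifth, so it is a chord tone.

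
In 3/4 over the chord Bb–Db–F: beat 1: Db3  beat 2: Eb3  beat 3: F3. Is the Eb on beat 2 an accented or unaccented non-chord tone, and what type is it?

The harmony at that moment is Bb minor triad (Bb, Db, F); Eb3 is not a chord tone.
It is approached by step up from Db3 and left by step up to F3.
Step in, step out in the same direction — a passing tone.
It falls on a weak beat, so it is unaccented.

Unaccented passing tone.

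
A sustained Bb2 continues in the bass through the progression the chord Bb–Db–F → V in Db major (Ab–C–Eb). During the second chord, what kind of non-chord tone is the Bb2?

The harmony at that moment is Ab major triad (Ab, C, Eb); Bb2 is not a chord tone.
It is held over (the same pitch as the preceding Bb2) and then sustained as the same pitch into the next harmony.
Sustained through a change of harmony — a pedal tone.

Pedal tone (pedal point).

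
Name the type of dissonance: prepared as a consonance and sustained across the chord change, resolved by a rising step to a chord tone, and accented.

Approach: by preparation — the pitch is first a chord tone, then held (tied or repeated) while the harmony changes under it. Departure: up by step. Metric position: strong.
A prepared dissonance that resolves upward by step — a retardation. (The same figure resolving downward would be a suspension.)

Retardation.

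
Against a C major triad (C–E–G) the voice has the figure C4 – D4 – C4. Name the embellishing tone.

D4 is a neighbor tone.

The harmony at that moment is C major triad (C, E, G); D4 is not a chord tone.
It is approached by step up from C4 and left by step down to C4.
Step away and step back to the same note — a neighbor tone (upper neighbor).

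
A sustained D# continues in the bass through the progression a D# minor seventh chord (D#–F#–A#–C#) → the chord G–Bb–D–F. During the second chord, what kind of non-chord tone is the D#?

The harmony at that moment is G minor seventh chord (G, Bb, D, F); D# is not a chord tone.
It is held over (the same pitch as the preceding D#) and then sustained as the same pitch into the next harmony.
Sustained through a change of harmony — a pedal tone.

Pedal tone (pedal point).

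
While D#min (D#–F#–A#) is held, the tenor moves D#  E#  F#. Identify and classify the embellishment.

E# is a passing tone.

The harmony at that moment is D# minor triad (D#, F#, A#); E# is not a chord tone.
It is approached by step up from D# and left by step up to F#.
Step in, step out in the same direction — a passing tone.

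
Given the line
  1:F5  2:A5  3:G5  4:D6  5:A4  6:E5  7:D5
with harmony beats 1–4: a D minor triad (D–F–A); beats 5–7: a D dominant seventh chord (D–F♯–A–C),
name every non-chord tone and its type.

G5 (beat 3) — escape tone; E5 (beat 6) — appoggiatura.

The harmony at that moment is D minor triad (D, F, A); G5 is not a chord tone.
It is approached by step down from A5 and left by leap up to D6.
Step in, leap out — an escape tone.
The harmony at that moment is D dominant seventh chord (D, F♯, A, C); E5 is not a chord tone.
It is approached by leap up from A4 and left by step down to D5.
Leap in, step out — an appoggiatura.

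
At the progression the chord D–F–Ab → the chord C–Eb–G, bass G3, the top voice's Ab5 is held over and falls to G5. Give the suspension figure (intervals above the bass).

At the second chord the bass is G3. The suspended Ab5 lies a ninth above the bass; after resolving down by step to G5, the interval above the bass becomes an octave.
Suspension figures are named by those two intervals: 9–8.

9–8 suspension.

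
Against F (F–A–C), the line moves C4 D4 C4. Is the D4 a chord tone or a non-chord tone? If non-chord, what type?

Non-chord tone — a neighbor tone.

The harmony at that moment is F major triad (F, A, C); D4 is not a chord tone.
It is approached by step up from C4 and left by step down to C4.
Step away and step back to the same note — a neighbor tone (upper neighbor).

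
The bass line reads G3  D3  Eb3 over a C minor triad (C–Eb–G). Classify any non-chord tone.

The harmony at that moment is C minor triad (C, Eb, G); D3 is not a chord tone.
It is approached by leap down from G3 and left by step up to Eb3.
Leap in, step out — an appoggiatura.

D3 is an appoggiatura.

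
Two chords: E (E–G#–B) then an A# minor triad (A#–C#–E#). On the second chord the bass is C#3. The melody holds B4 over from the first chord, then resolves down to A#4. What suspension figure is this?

At the second chord the bass is C#3. The suspended B4 lies a seventh above the bass; after resolving down by step to A#4, the interval above the bass becomes a sixth.
Suspension figures are named by those two intervals: 7–6.

7–6 suspension.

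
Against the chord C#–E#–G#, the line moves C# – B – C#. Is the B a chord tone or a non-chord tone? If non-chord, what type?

The harmony at that moment is C# major triad (C#, E#, G#); B is not a chord tone.
It is approached by step down from C# and left by step up to C#.
Step away and step back to the same note — a neighbor tone (lower neighbor).

Non-chord tone — a neighbor tone.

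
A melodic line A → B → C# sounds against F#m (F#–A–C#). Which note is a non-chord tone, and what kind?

B is a passing tone.

The harmony at that moment is F# minor triad (F#, A, C#); B is not a chord tone.
It is approached by step up from A and left by step up to C#.
Step in, step out in the same direction — a passing tone.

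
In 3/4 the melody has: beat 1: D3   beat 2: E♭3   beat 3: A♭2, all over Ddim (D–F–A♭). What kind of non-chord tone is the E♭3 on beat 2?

The harmony at that moment is D diminished triad (D, F, A♭); E♭3 is not a chord tone.
It is approached by step up from D3 and left by leap down to A♭2.
Step in, leap out, on a weak beat — an escape tone.

Escape tone.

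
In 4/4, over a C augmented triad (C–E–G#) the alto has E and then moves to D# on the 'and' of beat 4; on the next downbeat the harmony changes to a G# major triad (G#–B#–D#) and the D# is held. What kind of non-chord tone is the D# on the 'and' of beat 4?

The harmony at that moment is C augmented triad (C, E, G#); D# is not a chord tone.
It is approached by step down from E and then sustained as the same pitch into the next harmony.
Arriving early and becoming a chord tone when the harmony changes — an anticipation.

Anticipation.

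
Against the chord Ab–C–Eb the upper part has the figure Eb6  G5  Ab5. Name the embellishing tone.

The harmony at that moment is Ab major triad (Ab, C, Eb); G5 is not a chord tone.
It is approached by leap down from Eb6 and left by step up to Ab5.
Leap in, step out — an appoggiatura.

G5 is an appoggiatura.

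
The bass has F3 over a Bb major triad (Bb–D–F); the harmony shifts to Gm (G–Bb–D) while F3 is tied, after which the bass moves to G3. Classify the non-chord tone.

F3 is a retardation.

The harmony at that moment is G minor triad (G, Bb, D); F3 is not a chord tone.
It is held over (the same pitch as the preceding F3) and left by step up to G3.
Held over from the previous chord and resolving up by step — a retardation.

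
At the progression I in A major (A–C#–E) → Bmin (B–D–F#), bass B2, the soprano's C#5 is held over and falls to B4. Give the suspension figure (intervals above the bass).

9–8 suspension.

At the second chord the bass is B2. The suspended C#5 lies a ninth above the bass; after resolving down by step to B4, the interval above the bass becomes an octave.
Suspension figures are named by those two intervals: 9–8.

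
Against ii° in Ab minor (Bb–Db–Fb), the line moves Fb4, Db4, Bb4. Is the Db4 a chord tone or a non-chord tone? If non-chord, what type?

Bb diminished triad contains Bb, Db, Fb; Db is the third, so it is a chord tone.

Chord tone (the third of Bb diminished triad).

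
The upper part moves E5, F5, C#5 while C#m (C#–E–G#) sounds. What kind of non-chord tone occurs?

F5 is an escape tone.

The harmony at that moment is C# minor triad (C#, E, G#); F5 is not a chord tone.
It is approached by step up from E5 and left by leap down to C#5.
Step in, leap out — an escape tone.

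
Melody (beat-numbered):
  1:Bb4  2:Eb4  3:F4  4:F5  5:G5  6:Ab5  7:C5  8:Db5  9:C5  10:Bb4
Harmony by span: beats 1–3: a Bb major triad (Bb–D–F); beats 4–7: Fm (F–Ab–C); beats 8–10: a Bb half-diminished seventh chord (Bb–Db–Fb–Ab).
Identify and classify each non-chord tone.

The harmony at that moment is Bb major triad (Bb, D, F); Eb4 is not a chord tone.
It is approached by leap down from Bb4 and left by step up to F4.
Leap in, step out — an appoggiatura.
The harmony at that moment is F minor triad (F, Ab, C); G5 is not a chord tone.
It is approached by step up from F5 and left by step up to Ab5.
Step in, step out in the same direction — a passing tone.
The harmony at that moment is Bb half-diminished seventh chord (Bb, Db, Fb, Ab); C5 is not a chord tone.
It is approached by step down from Db5 and left by step down to Bb4.
Step in, step out in the same direction — a passing tone.

Eb4 (beat 2) — appoggiatura; G5 (beat 5) — passing tone; C5 (beat 9) — passing tone.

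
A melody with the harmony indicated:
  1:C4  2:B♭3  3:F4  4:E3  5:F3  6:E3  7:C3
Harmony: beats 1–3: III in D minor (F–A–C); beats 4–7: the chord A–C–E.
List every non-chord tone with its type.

The harmony at that moment is F major triad (F, A, C); B♭3 is not a chord tone.
It is approached by step down from C4 and left by leap up to F4.
Step in, leap out — an escape tone.
The harmony at that moment is A minor triad (A, C, E); F3 is not a chord tone.
It is approached by step up from E3 and left by step down to E3.
Step away and step back to the same note — a neighbor tone (upper neighbor).

B♭3 (beat 2) — escape tone; F3 (beat 5) — neighbor tone.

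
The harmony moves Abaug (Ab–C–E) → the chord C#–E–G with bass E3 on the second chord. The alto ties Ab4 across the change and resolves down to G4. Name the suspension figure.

At the second chord the bass is E3. The suspended Ab4 lies a fourth above the bass; after resolving down by step to G4, the interval above the bass becomes a third.
Suspension figures are named by those two intervals: 4–3.

4–3 suspension.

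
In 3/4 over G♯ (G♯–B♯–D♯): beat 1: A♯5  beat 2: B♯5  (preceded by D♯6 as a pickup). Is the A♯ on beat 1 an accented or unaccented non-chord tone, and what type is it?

The harmony at that moment is G♯ major triad (G♯, B♯, D♯); A♯5 is not a chord tone.
It is approached by leap down from D♯6 and left by step up to B♯5.
Leap in, step out — an appoggiatura.
It falls on the downbeat, so it is accented.

Accented appoggiatura.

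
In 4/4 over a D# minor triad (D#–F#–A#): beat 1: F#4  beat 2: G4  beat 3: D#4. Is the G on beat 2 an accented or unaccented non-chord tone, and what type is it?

Unaccented escape tone.

The harmony at that moment is D# minor triad (D#, F#, A#); G4 is not a chord tone.
It is approached by step up from F#4 and left by leap down to D#4.
Step in, leap out — an escape tone.
It falls on a weak beat, so it is unaccented.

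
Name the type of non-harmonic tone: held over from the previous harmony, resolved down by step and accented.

Approach: by preparation — the pitch is first a chord tone, then held (tied or repeated) while the harmony changes under it. Departure: down by step. Metric position: strong.
A prepared dissonance that resolves downward by step — a suspension. (The same figure resolving upward would be a retardation.)

Suspension.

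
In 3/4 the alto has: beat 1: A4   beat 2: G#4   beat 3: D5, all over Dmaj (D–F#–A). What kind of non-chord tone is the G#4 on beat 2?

Escape tone.

The harmony at that moment is D major triad (D, F#, A); G#4 is not a chord tone.
It is approached by step down from A4 and left by leap up to D5.
Step in, leap out, on a weak beat — an escape tone.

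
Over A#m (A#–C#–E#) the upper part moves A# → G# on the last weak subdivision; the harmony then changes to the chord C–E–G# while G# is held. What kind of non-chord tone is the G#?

The harmony at that moment is A# minor triad (A#, C#, E#); G# is not a chord tone.
It is approached by step down from A# and then sustained as the same pitch into the next harmony.
Arriving early and becoming a chord tone when the harmony changes — an anticipation.

G# is an anticipation.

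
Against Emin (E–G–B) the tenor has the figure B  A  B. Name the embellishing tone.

A is a neighbor tone.

The harmony at that moment is E minor triad (E, G, B); A is not a chord tone.
It is approached by step down from B and left by step up to B.
Step away and step back to the same note — a neighbor tone (lower neighbor).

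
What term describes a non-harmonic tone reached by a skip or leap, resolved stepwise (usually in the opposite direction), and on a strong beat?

Approach: by leap. Departure: by step. Metric position: strong.
Leap in, step out, in a metrically strong position — an appoggiatura. (It is the mirror image of the escape tone, which steps in and leaps out from a weak position.)

Appoggiatura.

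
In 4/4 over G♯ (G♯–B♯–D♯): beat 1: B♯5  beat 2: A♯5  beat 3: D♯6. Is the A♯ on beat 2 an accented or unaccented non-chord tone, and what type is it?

The harmony at that moment is G♯ major triad (G♯, B♯, D♯); A♯5 is not a chord tone.
It is approached by step down from B♯5 and left by leap up to D♯6.
Step in, leap out — an escape tone.
It falls on a weak beat, so it is unaccented.

Unaccented escape tone.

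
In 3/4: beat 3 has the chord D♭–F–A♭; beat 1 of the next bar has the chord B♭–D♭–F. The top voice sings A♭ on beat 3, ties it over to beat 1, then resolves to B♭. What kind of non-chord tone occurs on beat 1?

The harmony at that moment is B♭ minor triad (B♭, D♭, F); A♭ is not a chord tone.
It is held over (the same pitch as the preceding A♭) and left by step up to B♭.
Held over from the previous chord and resolving up by step — a retardation.

Retardation.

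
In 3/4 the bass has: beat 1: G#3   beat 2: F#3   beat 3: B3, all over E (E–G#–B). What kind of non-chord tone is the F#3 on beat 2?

The harmony at that moment is E major triad (E, G#, B); F#3 is not a chord tone.
It is approached by step down from G#3 and left by leap up to B3.
Step in, leap out, on a weak beat — an escape tone.

Escape tone.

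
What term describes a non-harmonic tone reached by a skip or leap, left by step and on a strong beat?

Approach: by leap. Departure: by step. Metric position: strong.
Leap in, step out, in a metrically strong position — an appoggiatura. (It is the mirror image of the escape tone, which steps in and leaps out from a weak position.)

Appoggiatura.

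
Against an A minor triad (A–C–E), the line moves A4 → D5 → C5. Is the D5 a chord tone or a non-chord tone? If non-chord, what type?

Non-chord tone — an appoggiatura.

The harmony at that moment is A minor triad (A, C, E); D5 is not a chord tone.
It is approached by leap up from A4 and left by step down to C5.
Leap in, step out — an appoggiatura.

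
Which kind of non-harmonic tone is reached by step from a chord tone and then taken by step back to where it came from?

Neighbor tone.

Approach: by step. Departure: by step in the opposite direction, back to the starting pitch.
Stepwise on both sides but reversing to return to the same chord tone — a neighbor tone. (Had it continued onward in the same direction it would be a passing tone instead.)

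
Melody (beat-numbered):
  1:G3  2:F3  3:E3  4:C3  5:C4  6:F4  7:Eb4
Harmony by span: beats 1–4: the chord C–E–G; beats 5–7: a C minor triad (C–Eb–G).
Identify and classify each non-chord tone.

F3 (beat 2) — passing tone; F4 (beat 6) — appoggiatura.

The harmony at that moment is C major triad (C, E, G); F3 is not a chord tone.
It is approached by step down from G3 and left by step down to E3.
Step in, step out in the same direction — a passing tone.
The harmony at that moment is C minor triad (C, Eb, G); F4 is not a chord tone.
It is approached by leap up from C4 and left by step down to Eb4.
Leap in, step out — an appoggiatura.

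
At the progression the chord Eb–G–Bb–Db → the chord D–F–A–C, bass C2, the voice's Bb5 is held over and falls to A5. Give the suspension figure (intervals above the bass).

At the second chord the bass is C2. The suspended Bb5 lies a seventh above the bass; after resolving down by step to A5, the interval above the bass becomes a sixth.
Suspension figures are named by those two intervals: 7–6.

7–6 suspension.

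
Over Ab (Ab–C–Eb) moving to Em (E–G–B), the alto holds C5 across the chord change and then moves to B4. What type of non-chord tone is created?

C5 is a suspension.

The harmony at that moment is E minor triad (E, G, B); C5 is not a chord tone.
It is held over (the same pitch as the preceding C5) and left by step down to B4.
Held over from the previous chord and resolving down by step — a suspension.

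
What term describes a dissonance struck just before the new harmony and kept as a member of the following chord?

Anticipation.

Approach: ahead of the chord change (typically by step), so it is dissonant against the current harmony. Departure: none — the same pitch is restated or held and is a chord tone of the new harmony.
Dissonant first, consonant once the harmony catches up: the note simply arrives early — an anticipation. (The reverse timing, consonant first and dissonant after the change, would be a suspension or retardation.)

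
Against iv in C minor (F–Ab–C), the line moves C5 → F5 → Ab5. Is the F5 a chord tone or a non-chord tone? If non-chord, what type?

Chord tone (the root of F minor triad).

F minor triad contains F, Ab, C; F is the root, so it is a chord tone.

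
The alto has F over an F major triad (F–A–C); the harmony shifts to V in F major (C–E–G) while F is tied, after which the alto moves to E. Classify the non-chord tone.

F is a suspension.

The harmony at that moment is C major triad (C, E, G); F is not a chord tone.
It is held over (the same pitch as the preceding F) and left by step down to E.
Held over from the previous chord and resolving down by step — a suspension.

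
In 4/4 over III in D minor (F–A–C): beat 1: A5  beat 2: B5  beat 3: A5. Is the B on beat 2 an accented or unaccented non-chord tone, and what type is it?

The harmony at that moment is F major triad (F, A, C); B5 is not a chord tone.
It is approached by step up from A5 and left by step down to A5.
Step away and step back to the same note — a neighbor tone (upper neighbor).
It falls on a weak beat, so it is unaccented.

Unaccented neighbor tone.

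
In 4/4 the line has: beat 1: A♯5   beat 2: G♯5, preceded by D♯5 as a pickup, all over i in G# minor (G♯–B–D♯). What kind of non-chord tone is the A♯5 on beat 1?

The harmony at that moment is G♯ minor triad (G♯, B, D♯); A♯5 is not a chord tone.
It is approached by leap up from D♯5 and left by step down to G♯5.
Leap in, step out, metrically accented — an appoggiatura.

Appoggiatura.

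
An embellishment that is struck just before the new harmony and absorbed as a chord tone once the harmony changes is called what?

Anticipation.

Approach: ahead of the chord change (typically by step), so it is dissonant against the current harmony. Departure: none — the same pitch is restated or held and is a chord tone of the new harmony.
Dissonant first, consonant once the harmony catches up: the note simply arrives early — an anticipation. (The reverse timing, consonant first and dissonant after the change, would be a suspension or retardation.)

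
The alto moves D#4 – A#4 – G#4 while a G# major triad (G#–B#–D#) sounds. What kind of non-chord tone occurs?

A#4 is an appoggiatura.

The harmony at that moment is G# major triad (G#, B#, D#); A#4 is not a chord tone.
It is approached by leap up from D#4 and left by step down to G#4.
Leap in, step out — an appoggiatura.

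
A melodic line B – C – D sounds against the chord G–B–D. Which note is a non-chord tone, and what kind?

The harmony at that moment is G major triad (G, B, D); C is not a chord tone.
It is approached by step up from B and left by step up to D.
Step in, step out in the same direction — a passing tone.

C is a passing tone.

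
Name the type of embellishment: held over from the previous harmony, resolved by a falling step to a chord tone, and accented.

Suspension.

Approach: by preparation — the pitch is first a chord tone, then held (tied or repeated) while the harmony changes under it. Departure: down by step. Metric position: strong.
A prepared dissonance that resolves downward by step — a suspension. (The same figure resolving upward would be a retardation.)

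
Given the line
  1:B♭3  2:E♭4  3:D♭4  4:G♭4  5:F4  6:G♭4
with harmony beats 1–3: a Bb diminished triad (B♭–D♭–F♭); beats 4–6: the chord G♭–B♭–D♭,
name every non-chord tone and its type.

The harmony at that moment is B♭ diminished triad (B♭, D♭, F♭); E♭4 is not a chord tone.
It is approached by leap up from B♭3 and left by step down to D♭4.
Leap in, step out — an appoggiatura.
The harmony at that moment is G♭ major triad (G♭, B♭, D♭); F4 is not a chord tone.
It is approached by step down from G♭4 and left by step up to G♭4.
Step away and step back to the same note — a neighbor tone (lower neighbor).

E♭4 (beat 2) — appoggiatura; F4 (beat 5) — neighbor tone.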